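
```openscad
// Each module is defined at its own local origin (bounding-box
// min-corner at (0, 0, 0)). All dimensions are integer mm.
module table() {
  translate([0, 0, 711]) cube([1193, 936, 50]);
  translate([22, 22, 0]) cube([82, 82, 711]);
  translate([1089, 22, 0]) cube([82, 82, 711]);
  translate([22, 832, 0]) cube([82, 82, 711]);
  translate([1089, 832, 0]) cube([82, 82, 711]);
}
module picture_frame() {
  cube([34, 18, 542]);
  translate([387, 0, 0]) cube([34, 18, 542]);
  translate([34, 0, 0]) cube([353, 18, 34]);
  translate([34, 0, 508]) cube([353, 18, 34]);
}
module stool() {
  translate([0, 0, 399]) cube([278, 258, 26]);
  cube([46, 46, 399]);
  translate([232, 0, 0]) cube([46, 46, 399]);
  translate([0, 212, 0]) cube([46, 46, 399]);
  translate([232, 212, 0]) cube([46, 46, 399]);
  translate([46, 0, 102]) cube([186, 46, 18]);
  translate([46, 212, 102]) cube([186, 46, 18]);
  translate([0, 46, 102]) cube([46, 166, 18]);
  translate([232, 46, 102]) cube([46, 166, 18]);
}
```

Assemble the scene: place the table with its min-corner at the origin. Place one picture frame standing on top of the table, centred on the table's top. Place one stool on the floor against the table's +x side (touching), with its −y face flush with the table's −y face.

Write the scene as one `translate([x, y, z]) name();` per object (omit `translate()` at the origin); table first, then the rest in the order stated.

table();
translate([386, 459, 761]) picture_frame();
translate([1193, 0, 0]) stool();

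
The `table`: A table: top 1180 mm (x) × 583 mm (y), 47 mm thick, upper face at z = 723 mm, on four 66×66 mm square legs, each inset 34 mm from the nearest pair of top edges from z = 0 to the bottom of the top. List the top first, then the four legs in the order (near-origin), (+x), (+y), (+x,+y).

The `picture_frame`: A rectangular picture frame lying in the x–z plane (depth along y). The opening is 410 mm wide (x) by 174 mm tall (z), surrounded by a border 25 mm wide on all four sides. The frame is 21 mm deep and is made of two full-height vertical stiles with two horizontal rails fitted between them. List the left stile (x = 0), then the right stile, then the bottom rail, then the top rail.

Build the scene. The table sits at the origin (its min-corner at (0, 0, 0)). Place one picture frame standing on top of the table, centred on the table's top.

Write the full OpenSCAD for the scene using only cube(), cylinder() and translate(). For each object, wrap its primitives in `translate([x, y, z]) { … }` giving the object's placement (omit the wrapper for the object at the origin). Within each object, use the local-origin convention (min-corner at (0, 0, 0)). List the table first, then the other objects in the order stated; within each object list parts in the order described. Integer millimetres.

translate([0, 0, 676]) cube([1180, 583, 47]);
translate([34, 34, 0]) cube([66, 66, 676]);
translate([1080, 34, 0]) cube([66, 66, 676]);
translate([34, 483, 0]) cube([66, 66, 676]);
translate([1080, 483, 0]) cube([66, 66, 676]);
translate([360, 281, 723]) {
  cube([25, 21, 224]);
  translate([435, 0, 0]) cube([25, 21, 224]);
  translate([25, 0, 0]) cube([410, 21, 25]);
  translate([25, 0, 199]) cube([410, 21, 25]);
}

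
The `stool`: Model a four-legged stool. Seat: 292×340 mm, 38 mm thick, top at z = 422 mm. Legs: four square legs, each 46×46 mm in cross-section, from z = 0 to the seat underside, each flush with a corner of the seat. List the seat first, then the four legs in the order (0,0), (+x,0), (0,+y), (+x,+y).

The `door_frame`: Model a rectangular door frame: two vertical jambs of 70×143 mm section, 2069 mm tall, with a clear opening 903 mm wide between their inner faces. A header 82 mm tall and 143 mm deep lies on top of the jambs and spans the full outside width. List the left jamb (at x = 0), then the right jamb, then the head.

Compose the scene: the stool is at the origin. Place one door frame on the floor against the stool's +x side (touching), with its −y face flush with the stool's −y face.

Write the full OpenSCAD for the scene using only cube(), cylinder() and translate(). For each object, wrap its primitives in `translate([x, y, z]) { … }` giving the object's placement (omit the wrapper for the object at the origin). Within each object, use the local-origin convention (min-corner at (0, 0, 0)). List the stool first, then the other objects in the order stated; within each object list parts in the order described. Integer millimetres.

translate([0, 0, 384]) cube([292, 340, 38]);
cube([46, 46, 384]);
translate([246, 0, 0]) cube([46, 46, 384]);
translate([0, 294, 0]) cube([46, 46, 384]);
translate([246, 294, 0]) cube([46, 46, 384]);
translate([292, 0, 0]) {
  cube([70, 143, 2069]);
  translate([973, 0, 0]) cube([70, 143, 2069]);
  translate([0, 0, 2069]) cube([1043, 143, 82]);
}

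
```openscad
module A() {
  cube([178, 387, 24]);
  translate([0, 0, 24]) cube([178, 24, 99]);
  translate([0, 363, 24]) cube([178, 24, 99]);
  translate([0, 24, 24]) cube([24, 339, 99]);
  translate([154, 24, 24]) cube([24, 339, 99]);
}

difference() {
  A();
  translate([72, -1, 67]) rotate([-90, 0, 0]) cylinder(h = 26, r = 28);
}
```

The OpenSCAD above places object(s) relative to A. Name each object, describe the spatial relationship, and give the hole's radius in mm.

The subtracted cylinder has r = 28 mm.

A is an open box. The open box has a circular hole through its front wall. The hole's radius is 28 mm.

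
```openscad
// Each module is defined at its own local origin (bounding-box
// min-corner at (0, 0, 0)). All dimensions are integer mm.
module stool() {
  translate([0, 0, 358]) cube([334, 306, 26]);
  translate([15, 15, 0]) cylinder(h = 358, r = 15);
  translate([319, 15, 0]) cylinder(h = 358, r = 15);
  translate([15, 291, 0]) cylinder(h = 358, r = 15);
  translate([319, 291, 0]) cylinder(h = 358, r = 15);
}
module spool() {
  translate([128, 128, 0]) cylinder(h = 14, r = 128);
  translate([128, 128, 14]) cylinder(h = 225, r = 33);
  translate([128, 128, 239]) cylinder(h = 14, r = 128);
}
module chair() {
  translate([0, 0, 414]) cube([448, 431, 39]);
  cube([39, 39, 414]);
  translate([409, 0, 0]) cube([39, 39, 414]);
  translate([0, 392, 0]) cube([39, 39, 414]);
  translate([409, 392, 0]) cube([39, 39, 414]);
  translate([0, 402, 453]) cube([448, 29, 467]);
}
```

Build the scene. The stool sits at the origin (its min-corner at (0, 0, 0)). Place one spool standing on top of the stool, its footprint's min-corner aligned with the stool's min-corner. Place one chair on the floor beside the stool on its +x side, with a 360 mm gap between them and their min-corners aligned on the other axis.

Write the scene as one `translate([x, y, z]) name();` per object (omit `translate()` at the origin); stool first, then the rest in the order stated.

stool();
translate([0, 0, 384]) spool();
translate([694, 0, 0]) chair();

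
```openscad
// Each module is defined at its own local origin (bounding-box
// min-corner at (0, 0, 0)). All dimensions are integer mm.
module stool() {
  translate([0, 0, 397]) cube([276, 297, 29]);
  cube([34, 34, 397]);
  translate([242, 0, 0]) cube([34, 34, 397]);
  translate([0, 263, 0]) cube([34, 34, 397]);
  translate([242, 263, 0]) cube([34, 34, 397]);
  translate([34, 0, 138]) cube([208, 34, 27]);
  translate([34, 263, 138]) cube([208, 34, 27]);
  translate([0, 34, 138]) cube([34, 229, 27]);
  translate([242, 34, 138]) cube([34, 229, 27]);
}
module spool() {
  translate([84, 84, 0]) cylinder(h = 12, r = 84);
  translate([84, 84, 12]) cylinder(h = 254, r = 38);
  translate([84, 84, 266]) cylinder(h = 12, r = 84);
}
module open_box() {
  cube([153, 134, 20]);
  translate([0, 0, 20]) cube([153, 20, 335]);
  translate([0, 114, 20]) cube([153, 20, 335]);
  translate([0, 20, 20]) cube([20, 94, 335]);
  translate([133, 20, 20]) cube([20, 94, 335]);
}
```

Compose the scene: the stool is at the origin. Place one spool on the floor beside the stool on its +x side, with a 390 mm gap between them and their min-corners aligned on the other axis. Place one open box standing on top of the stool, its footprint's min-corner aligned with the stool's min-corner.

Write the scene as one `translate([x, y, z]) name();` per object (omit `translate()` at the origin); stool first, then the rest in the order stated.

stool();
translate([666, 0, 0]) spool();
translate([0, 0, 426]) open_box();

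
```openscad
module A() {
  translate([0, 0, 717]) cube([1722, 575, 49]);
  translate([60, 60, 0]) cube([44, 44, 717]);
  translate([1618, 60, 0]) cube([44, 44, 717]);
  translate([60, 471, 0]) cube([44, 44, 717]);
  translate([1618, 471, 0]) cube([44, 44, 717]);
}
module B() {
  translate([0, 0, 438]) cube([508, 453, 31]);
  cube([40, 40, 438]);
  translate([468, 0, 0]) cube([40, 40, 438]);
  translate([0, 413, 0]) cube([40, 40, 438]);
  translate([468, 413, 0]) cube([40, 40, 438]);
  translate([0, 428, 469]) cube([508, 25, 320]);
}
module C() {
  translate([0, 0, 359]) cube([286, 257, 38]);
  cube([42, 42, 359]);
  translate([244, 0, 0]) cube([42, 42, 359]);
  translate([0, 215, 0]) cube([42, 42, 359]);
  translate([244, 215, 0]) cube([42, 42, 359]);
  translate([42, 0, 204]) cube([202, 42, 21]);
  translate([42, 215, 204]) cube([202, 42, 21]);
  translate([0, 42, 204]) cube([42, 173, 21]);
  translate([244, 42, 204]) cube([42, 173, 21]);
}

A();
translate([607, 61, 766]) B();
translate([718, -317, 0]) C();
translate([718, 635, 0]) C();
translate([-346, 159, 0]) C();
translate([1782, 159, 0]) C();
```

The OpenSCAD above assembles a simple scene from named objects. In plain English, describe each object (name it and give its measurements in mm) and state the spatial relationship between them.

A is a table with a 1722×575 mm rectangular top, 49 mm thick, top surface at z = 766 mm, supported by four 44×44 mm square legs, each inset 60 mm from the nearest pair of top edges, running from the floor.

B is a chair: 508×453 mm seat, 31 mm thick, top at z = 469 mm, on four 40 mm square corner legs flush with the seat edges. A 25 mm thick backrest slab spans the full seat width, extending 320 mm above the seat top, its back face flush with the seat's +y edge.

C is a four-legged stool. The seat is 286×257 mm, 38 mm thick, top at z = 397 mm. It stands on four square legs, each 42×42 mm in cross-section, from z = 0 to the seat underside, each flush with a corner of the seat. Four stretchers, 42 mm wide and 21 mm tall, connect adjacent legs with their undersides at z = 204 mm, each running between the inner faces of the legs it joins and aligned with the legs' outer faces on the other axis.

The chair is on top of the table, centred. Four stools sit around the table at the −y, +y, −x, +x sides.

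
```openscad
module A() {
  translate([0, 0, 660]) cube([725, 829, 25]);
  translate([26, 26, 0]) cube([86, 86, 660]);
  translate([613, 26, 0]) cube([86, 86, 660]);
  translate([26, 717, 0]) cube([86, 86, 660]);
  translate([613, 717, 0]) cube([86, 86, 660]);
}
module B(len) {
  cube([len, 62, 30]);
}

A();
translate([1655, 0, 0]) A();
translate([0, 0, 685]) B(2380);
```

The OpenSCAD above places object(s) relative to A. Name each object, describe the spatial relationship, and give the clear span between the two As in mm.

Second table starts at x = 1655; first ends at x = 725; clear span = 1655 − 725 = 930 mm.

A is a table. B is a beam. A beam spans the tops of two tables. The clear span between the two tables is 930 mm.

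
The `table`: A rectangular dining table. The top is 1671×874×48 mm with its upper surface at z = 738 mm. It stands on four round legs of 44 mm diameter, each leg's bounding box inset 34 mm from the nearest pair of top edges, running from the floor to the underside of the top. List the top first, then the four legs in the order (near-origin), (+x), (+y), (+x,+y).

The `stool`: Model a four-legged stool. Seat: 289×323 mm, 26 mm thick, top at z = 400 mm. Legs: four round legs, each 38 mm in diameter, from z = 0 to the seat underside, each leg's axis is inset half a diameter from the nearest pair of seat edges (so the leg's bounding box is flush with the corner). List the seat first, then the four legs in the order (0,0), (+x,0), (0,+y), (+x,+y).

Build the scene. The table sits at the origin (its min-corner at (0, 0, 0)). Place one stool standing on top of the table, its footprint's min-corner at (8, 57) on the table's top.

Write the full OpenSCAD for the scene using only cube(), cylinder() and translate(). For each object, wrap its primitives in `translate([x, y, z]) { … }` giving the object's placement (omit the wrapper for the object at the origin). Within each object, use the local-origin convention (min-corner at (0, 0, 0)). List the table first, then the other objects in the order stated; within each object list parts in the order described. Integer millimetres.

translate([0, 0, 690]) cube([1671, 874, 48]);
translate([56, 56, 0]) cylinder(h = 690, r = 22);
translate([1615, 56, 0]) cylinder(h = 690, r = 22);
translate([56, 818, 0]) cylinder(h = 690, r = 22);
translate([1615, 818, 0]) cylinder(h = 690, r = 22);
translate([8, 57, 738]) {
  translate([0, 0, 374]) cube([289, 323, 26]);
  translate([19, 19, 0]) cylinder(h = 374, r = 19);
  translate([270, 19, 0]) cylinder(h = 374, r = 19);
  translate([19, 304, 0]) cylinder(h = 374, r = 19);
  translate([270, 304, 0]) cylinder(h = 374, r = 19);
}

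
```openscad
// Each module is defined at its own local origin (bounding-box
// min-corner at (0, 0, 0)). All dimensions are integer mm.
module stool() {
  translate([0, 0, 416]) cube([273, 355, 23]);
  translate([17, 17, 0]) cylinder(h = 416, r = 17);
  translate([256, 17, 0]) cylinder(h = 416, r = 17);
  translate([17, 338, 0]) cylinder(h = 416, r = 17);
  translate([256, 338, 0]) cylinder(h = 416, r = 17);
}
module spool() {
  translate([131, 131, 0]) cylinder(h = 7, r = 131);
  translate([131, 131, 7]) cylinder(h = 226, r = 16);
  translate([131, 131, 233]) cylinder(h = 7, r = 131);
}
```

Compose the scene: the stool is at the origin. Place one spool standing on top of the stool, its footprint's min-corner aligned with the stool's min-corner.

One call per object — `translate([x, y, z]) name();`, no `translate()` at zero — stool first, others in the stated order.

stool();
translate([0, 0, 439]) spool();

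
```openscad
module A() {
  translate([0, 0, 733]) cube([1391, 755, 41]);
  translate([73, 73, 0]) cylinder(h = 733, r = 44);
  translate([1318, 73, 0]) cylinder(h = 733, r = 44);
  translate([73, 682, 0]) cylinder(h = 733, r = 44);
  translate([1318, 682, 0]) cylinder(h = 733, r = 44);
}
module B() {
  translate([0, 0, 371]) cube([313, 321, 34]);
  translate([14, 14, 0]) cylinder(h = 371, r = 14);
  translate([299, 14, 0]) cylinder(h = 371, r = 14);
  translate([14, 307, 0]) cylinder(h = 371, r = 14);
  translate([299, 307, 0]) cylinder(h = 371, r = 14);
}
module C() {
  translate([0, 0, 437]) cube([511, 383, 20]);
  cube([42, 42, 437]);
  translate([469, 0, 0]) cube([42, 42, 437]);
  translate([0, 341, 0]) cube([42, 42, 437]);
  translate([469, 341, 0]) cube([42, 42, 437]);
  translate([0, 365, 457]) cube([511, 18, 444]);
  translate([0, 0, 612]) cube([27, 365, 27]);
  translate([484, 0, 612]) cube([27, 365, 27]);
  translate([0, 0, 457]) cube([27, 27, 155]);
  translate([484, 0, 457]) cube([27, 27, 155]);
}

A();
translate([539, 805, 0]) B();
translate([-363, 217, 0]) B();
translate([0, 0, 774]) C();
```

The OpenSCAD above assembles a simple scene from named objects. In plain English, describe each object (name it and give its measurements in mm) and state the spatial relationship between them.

A is a table with a 1391×755 mm rectangular top, 41 mm thick, top surface at z = 774 mm, supported by four round legs of 88 mm diameter, each leg's bounding box inset 29 mm from the nearest pair of top edges, running from the floor.

B is a four-legged stool. The seat is a 313×321×34 mm slab whose top surface is at z = 405 mm; four round legs, each 28 mm in diameter, run from the floor (z = 0) to the underside of the seat, each leg's axis is inset half a diameter from the nearest pair of seat edges (so the leg's bounding box is flush with the corner).

C is a chair. The seat is a 511×383×20 mm slab with its top at z = 457 mm, on four 42×42 mm corner legs (flush with the seat edges, standing on z = 0). A flat backrest 18 mm thick, 444 mm tall, spans the full seat width and rises from the seat top along its +y edge, rear face flush with the rear of the seat. Two armrests of 27×27 mm section run along each side from the seat's front edge to the front of the backrest, top faces 182 mm above the seat top and outer faces flush with the seat's x-edges; a 27×27 mm post under the front of each armrest stands on the seat at the front corner.

Two stools sit around the table at the +y, −x sides. The chair is on top of the table.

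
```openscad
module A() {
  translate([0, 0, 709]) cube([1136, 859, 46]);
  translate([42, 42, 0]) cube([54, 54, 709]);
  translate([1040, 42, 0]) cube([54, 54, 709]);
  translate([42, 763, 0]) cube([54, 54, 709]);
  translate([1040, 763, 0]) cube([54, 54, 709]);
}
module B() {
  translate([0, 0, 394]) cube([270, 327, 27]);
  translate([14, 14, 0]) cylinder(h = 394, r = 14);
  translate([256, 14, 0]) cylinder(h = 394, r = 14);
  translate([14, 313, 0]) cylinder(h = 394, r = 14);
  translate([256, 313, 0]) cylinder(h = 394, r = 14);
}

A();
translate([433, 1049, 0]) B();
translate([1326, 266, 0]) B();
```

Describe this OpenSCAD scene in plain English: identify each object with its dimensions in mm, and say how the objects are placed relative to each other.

A is a rectangular dining table. The top is 1136×859×46 mm with its upper surface at z = 755 mm. It stands on four 54×54 mm square legs, each inset 42 mm from the nearest pair of top edges, running from the floor to the underside of the top.

B is a four-legged stool. The seat is 270×327 mm, 27 mm thick, top at z = 421 mm. It stands on four round legs, each 28 mm in diameter, from z = 0 to the seat underside, each leg's axis is inset half a diameter from the nearest pair of seat edges (so the leg's bounding box is flush with the corner).

Two stools sit around the table at the +y, +x sides.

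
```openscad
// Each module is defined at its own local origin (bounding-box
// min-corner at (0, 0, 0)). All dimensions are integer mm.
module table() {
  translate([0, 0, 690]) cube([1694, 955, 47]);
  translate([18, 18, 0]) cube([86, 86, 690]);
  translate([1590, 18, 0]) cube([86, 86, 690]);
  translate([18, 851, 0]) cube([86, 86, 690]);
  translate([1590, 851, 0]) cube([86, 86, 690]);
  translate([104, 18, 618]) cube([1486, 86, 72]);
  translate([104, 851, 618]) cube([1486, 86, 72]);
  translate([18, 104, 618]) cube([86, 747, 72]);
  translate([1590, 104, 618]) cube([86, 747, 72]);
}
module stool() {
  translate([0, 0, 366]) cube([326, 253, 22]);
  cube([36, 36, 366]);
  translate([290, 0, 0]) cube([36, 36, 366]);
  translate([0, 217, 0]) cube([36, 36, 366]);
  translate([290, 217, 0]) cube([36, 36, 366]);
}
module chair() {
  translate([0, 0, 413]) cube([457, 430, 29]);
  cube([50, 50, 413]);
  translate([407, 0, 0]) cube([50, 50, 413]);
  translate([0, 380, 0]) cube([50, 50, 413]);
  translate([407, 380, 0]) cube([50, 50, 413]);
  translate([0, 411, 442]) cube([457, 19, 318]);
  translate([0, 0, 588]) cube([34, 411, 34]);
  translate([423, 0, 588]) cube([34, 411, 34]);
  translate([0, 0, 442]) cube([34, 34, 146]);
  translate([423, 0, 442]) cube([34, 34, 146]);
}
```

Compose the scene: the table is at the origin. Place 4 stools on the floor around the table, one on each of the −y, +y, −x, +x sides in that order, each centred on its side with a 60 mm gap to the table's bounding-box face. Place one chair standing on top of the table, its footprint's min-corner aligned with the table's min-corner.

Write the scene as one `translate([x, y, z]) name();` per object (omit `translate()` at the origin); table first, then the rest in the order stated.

table();
translate([684, -313, 0]) stool();
translate([684, 1015, 0]) stool();
translate([-386, 351, 0]) stool();
translate([1754, 351, 0]) stool();
translate([0, 0, 737]) chair();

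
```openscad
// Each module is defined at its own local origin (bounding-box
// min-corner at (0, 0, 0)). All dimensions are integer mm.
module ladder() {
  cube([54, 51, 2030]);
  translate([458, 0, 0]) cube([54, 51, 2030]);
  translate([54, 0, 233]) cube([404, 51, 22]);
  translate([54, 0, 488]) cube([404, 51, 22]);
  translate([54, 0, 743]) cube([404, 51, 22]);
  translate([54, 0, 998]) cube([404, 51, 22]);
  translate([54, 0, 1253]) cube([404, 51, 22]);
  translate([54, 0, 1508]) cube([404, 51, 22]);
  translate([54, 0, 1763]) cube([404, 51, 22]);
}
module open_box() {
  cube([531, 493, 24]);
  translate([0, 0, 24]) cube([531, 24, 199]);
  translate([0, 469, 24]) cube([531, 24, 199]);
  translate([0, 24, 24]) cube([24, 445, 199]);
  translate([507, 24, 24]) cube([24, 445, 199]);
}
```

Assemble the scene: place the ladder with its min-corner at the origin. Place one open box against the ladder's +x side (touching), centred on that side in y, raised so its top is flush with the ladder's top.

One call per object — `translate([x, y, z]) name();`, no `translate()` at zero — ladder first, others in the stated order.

ladder();
translate([512, -221, 1807]) open_box();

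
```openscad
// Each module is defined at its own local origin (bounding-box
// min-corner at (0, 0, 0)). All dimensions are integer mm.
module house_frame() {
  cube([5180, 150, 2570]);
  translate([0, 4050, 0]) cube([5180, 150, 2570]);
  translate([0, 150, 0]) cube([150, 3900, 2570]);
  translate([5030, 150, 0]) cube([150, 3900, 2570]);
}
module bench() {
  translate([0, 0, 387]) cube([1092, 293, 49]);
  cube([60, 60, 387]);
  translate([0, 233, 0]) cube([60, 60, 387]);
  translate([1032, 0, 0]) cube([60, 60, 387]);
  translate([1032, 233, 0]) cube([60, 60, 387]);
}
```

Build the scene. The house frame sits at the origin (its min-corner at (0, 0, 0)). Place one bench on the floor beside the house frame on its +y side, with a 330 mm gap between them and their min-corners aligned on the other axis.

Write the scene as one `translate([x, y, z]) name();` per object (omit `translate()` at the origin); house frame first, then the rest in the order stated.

house_frame();
translate([0, 4530, 0]) bench();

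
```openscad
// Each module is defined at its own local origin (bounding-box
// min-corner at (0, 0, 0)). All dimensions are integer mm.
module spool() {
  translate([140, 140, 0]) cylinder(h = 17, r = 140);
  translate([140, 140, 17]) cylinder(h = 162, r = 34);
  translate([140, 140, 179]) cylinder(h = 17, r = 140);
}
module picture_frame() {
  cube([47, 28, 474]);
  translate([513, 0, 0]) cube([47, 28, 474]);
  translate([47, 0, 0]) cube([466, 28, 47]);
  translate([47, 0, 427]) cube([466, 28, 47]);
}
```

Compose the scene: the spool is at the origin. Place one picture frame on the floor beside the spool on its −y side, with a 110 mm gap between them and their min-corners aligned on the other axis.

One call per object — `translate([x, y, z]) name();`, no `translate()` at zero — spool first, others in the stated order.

spool();
translate([0, -138, 0]) picture_frame();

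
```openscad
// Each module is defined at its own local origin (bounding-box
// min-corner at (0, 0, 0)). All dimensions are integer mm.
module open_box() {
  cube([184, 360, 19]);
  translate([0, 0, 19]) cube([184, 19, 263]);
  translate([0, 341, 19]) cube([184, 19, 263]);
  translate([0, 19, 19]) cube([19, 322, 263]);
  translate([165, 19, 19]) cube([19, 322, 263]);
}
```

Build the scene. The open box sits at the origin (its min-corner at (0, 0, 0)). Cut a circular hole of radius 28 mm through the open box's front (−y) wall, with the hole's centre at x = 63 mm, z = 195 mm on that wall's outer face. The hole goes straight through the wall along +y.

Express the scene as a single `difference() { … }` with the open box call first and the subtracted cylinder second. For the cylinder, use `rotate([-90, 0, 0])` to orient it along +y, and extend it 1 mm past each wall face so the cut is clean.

difference() {
  open_box();
  translate([63, -1, 195]) rotate([-90, 0, 0]) cylinder(h = 21, r = 28);
}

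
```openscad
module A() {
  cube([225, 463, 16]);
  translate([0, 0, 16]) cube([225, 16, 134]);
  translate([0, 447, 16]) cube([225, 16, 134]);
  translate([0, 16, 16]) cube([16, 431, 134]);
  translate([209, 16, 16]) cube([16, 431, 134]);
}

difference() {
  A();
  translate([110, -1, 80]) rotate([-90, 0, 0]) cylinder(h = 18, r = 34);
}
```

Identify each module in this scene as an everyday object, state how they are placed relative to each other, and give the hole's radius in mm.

A is an open box. The open box has a circular hole through its front wall. The hole's radius is 34 mm.

The subtracted cylinder has r = 34 mm.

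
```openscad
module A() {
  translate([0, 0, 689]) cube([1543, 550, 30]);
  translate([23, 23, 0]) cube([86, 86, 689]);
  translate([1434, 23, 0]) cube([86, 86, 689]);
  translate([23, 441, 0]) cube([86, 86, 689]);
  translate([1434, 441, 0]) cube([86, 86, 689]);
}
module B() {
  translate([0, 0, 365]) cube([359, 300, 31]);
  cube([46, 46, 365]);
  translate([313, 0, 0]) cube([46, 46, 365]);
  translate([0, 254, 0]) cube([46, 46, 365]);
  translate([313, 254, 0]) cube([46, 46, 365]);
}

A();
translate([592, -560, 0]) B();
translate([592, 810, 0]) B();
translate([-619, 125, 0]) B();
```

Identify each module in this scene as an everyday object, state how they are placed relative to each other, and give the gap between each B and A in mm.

A is a table. B is a stool. Three stools sit around the table at the −y, +y, −x sides. The gap between each stool and the table is 260 mm.

Each stool's nearest face is 260 mm from the table's bounding box.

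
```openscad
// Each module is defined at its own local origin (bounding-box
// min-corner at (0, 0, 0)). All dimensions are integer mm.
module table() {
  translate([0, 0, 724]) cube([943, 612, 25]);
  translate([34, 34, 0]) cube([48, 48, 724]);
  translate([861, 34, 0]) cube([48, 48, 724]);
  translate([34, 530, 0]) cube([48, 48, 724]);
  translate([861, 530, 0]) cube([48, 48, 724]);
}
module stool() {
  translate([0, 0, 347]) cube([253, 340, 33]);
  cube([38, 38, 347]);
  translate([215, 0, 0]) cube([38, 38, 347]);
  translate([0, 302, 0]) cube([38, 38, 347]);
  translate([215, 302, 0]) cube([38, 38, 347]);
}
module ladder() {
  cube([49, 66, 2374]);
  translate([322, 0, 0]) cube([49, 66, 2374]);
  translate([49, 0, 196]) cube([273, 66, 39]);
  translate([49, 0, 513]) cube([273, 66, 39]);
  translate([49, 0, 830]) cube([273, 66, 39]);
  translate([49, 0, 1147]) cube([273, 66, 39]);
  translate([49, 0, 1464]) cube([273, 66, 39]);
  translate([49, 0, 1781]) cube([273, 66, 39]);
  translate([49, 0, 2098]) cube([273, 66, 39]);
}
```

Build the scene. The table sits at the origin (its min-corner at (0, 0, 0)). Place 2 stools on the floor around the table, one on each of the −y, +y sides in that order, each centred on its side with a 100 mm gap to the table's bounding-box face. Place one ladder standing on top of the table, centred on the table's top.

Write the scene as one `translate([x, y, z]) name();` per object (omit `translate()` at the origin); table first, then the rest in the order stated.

table();
translate([345, -440, 0]) stool();
translate([345, 712, 0]) stool();
translate([286, 273, 749]) ladder();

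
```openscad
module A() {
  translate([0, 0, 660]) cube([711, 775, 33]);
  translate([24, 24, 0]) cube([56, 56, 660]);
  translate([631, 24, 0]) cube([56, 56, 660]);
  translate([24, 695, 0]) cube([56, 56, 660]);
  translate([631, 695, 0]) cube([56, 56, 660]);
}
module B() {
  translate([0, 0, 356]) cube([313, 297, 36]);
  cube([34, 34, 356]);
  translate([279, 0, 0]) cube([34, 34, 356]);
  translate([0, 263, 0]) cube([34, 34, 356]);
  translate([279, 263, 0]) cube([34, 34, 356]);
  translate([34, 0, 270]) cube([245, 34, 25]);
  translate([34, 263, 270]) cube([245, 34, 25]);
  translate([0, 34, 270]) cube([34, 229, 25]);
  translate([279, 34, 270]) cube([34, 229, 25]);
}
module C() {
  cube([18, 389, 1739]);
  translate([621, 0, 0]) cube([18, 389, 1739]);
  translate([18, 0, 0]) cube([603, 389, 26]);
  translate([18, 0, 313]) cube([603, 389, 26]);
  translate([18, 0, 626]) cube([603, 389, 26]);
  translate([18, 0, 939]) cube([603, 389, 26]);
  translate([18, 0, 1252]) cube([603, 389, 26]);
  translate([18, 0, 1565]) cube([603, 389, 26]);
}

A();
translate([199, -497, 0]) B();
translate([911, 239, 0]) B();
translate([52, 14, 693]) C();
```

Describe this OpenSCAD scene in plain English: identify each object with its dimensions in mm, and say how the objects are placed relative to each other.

A is a table with a 711×775 mm rectangular top, 33 mm thick, top surface at z = 693 mm, supported by four 56×56 mm square legs, each inset 24 mm from the nearest pair of top edges, running from the floor.

B is a four-legged stool. The seat is a 313×297×36 mm slab whose top surface is at z = 392 mm; four square legs, each 34×34 mm in cross-section, run from the floor (z = 0) to the underside of the seat, each flush with a corner of the seat. Four stretchers, 34 mm wide and 25 mm tall, connect adjacent legs with their undersides at z = 270 mm, each running between the inner faces of the legs it joins and aligned with the legs' outer faces on the other axis.

C is an open bookshelf. Two side panels, each 18 mm thick, 389 mm deep and 1739 mm tall, stand 639 mm apart (outside-to-outside). Between them sit 6 shelves, each 26 mm thick and 389 mm deep, spanning the full gap between the sides. The bottom shelf rests on the floor (its underside at z = 0) and the clear gap between one shelf's top and the next shelf's underside is 287 mm.

Two stools sit around the table at the −y, +x sides. The bookshelf is on top of the table.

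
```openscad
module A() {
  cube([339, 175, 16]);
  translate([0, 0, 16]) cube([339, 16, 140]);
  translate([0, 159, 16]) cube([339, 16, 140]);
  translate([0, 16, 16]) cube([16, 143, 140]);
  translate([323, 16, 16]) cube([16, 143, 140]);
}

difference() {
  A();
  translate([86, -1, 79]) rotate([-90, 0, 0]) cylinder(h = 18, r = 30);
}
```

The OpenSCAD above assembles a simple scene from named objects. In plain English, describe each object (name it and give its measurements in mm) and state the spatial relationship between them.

A is an open storage box with external size 339×175×156 mm and wall thickness 16 mm (the base is also 16 mm thick). The base covers the whole footprint; the four walls stand on the base, with the y-facing walls full-width and the x-facing walls fitting between their inner faces.

The open box has a circular hole of radius 30 mm through its front wall, centred at (x = 86, z = 79).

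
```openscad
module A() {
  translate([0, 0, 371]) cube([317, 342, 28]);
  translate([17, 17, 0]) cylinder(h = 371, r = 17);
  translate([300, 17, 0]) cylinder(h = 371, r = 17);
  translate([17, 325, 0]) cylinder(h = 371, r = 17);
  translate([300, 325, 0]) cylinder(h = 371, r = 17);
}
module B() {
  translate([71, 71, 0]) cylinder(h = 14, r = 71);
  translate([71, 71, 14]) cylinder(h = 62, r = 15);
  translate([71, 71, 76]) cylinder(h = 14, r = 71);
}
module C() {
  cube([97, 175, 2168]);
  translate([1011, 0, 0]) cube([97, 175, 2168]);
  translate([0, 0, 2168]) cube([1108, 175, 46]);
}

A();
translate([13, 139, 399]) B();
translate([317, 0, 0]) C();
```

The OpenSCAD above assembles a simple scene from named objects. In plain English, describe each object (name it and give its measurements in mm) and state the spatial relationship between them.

A is a four-legged stool. The seat is 317×342 mm, 28 mm thick, top at z = 399 mm. It stands on four round legs, each 34 mm in diameter, from z = 0 to the seat underside, each leg's axis is inset half a diameter from the nearest pair of seat edges (so the leg's bounding box is flush with the corner).

B is a spool: two coaxial disc flanges of radius 71 mm and thickness 14 mm, joined by a core cylinder of radius 15 mm and height 62 mm. The lower flange rests on z = 0 and the three cylinders share a vertical axis.

C is a rectangular door frame: two vertical jambs of 97×175 mm section, 2168 mm tall, with a clear opening 914 mm wide between their inner faces. A header 46 mm tall and 175 mm deep lies on top of the jambs and spans the full outside width.

The spool is on top of the stool. The door frame is against the stool's +x side, with their −y faces flush.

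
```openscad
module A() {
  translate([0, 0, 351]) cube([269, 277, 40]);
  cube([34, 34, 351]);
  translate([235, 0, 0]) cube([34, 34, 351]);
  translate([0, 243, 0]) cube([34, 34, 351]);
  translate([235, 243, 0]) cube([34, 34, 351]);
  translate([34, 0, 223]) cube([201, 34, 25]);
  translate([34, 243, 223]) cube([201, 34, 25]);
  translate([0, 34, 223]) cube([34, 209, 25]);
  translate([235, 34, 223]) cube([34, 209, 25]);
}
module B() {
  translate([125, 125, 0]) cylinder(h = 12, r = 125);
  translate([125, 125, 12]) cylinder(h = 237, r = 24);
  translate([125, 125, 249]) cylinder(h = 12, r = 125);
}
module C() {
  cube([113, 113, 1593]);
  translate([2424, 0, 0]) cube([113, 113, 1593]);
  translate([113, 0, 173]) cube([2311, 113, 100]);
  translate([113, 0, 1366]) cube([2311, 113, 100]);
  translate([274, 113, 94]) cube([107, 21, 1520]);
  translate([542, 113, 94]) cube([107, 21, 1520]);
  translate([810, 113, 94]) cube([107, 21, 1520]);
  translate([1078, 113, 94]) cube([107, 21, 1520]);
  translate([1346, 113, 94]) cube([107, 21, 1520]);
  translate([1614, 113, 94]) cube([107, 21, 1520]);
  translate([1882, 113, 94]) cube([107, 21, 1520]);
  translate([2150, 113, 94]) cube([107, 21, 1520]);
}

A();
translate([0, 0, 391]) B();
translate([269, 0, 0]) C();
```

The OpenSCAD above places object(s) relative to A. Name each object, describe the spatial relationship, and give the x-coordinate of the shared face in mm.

A is a stool. B is a spool. C is a fence section. The spool is on top of the stool. The fence section is against the stool's +x side, with their −y faces flush. The x-coordinate of the shared face is 269 mm.

The stool's +x face and the fence section's −x face are both at x = 269 mm.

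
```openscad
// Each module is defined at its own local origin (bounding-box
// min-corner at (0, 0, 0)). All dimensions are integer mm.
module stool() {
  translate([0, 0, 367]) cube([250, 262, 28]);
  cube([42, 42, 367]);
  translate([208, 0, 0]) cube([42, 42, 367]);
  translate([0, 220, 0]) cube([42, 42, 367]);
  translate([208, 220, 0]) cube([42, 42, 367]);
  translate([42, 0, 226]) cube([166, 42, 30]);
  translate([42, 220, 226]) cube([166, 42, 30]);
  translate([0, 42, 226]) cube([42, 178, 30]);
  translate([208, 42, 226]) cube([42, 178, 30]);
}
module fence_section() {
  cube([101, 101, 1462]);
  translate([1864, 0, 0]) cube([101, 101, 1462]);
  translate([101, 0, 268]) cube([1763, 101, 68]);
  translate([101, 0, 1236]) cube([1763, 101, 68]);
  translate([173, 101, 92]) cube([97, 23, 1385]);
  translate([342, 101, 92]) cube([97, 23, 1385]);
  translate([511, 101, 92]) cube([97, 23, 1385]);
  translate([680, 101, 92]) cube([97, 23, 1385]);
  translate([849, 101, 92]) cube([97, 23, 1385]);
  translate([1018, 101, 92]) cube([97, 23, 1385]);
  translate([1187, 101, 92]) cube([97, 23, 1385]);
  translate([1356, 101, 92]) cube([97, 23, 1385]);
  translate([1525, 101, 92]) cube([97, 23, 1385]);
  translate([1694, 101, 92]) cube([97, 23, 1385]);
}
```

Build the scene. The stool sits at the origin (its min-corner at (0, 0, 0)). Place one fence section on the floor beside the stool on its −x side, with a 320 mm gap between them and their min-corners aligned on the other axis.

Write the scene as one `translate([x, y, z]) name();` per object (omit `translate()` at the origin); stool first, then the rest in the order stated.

stool();
translate([-2285, 0, 0]) fence_section();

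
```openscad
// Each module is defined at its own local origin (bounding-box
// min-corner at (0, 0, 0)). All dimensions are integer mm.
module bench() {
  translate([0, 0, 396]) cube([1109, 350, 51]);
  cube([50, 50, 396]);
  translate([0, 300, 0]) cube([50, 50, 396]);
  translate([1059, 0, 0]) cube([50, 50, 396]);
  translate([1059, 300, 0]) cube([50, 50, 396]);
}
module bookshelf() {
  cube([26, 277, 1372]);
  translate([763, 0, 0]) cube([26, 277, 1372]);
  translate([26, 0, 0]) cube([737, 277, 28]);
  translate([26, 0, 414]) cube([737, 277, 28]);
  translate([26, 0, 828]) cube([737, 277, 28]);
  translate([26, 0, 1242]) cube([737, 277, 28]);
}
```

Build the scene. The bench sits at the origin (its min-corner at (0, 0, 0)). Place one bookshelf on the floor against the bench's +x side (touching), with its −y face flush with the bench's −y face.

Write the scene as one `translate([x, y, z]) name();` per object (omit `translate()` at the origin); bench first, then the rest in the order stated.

bench();
translate([1109, 0, 0]) bookshelf();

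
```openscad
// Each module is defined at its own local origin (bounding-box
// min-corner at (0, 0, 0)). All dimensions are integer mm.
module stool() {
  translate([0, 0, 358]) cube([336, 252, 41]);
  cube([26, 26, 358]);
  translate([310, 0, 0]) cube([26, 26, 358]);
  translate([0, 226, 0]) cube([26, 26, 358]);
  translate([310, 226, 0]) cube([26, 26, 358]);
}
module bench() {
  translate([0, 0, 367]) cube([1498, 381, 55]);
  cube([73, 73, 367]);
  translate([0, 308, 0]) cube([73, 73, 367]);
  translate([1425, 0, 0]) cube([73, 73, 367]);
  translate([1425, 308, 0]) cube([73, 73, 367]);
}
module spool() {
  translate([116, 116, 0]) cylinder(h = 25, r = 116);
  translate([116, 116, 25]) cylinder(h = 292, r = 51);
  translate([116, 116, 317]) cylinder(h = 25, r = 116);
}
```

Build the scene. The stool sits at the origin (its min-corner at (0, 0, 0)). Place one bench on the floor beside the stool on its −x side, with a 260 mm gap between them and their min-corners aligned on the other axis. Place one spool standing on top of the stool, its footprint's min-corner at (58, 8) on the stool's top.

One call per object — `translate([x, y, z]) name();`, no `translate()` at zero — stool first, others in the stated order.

stool();
translate([-1758, 0, 0]) bench();
translate([58, 8, 399]) spool();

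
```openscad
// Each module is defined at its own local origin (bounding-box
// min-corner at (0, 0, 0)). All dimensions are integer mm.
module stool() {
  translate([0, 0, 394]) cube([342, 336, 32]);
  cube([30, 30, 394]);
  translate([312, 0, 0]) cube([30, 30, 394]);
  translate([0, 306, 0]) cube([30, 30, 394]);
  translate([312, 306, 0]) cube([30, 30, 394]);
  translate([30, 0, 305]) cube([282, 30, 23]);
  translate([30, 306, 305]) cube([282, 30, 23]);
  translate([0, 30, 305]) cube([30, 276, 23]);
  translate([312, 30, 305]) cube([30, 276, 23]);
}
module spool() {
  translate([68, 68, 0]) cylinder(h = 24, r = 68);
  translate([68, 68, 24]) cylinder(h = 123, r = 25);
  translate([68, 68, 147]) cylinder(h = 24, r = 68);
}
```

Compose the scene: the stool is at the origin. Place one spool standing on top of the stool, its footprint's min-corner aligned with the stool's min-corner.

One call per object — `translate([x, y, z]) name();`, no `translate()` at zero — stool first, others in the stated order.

stool();
translate([0, 0, 426]) spool();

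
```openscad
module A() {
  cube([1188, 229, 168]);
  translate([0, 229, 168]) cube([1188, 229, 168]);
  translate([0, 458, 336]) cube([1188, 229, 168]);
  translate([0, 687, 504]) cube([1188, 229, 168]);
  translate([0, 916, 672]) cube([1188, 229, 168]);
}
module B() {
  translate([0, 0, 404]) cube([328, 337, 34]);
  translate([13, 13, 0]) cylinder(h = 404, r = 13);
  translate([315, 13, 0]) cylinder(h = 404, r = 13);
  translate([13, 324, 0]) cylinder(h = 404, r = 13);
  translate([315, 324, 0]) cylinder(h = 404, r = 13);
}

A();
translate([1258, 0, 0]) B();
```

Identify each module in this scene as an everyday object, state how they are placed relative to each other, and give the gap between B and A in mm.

The stool's nearest face is 70 mm from the staircase's +x face.

A is a staircase. B is a stool. The stool is on the floor beside the staircase on its +x side. The gap between the stool and the staircase is 70 mm.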